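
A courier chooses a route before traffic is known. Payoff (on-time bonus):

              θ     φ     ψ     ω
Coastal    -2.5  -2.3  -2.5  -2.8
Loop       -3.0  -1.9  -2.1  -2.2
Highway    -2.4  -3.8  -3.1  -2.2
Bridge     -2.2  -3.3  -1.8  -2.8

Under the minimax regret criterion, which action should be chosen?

Column bests: θ=-2.2, φ=-1.9, ψ=-1.8, ω=-2.2.
Coastal regrets: 0.3, 0.4, 0.7, 0.6 → max 0.7
Loop regrets: 0.8, 0.0, 0.3, 0.0 → max 0.8
Highway regrets: 0.2, 1.9, 1.3, 0.0 → max 1.9
Bridge regrets: 0.0, 1.4, 0.0, 0.6 → max 1.4
Smallest max regret = 0.7 → Coastal.

Coastal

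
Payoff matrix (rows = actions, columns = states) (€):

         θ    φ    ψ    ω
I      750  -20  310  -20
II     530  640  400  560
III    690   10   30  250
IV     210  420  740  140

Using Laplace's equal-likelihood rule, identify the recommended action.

Row averages: I=255, II=532.5, III=245, IV=377.5
Highest average = 532.5 → II.

II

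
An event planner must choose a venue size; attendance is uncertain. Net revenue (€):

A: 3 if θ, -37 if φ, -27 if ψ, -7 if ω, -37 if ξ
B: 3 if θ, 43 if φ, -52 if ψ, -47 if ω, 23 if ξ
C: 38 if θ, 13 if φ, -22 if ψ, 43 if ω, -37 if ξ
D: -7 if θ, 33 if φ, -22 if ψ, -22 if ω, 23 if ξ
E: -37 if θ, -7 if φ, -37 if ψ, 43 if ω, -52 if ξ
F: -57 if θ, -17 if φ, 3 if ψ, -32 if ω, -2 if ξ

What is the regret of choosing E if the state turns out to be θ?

Best payoff under θ is 38.
Regret = 38 − (-37) = 75.

75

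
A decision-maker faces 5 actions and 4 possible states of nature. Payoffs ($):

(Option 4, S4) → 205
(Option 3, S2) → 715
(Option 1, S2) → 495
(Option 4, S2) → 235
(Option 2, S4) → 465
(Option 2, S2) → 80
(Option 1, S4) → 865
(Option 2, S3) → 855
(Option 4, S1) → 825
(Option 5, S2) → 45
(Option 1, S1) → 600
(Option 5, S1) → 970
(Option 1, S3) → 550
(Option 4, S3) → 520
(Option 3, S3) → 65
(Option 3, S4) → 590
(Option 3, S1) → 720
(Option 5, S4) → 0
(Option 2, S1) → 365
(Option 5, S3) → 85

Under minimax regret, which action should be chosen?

Option 1

Column bests: S1=970, S2=715, S3=855, S4=865.
Option 1 regrets: 370, 220, 305, 0 → max 370
Option 2 regrets: 605, 635, 0, 400 → max 635
Option 3 regrets: 250, 0, 790, 275 → max 790
Option 4 regrets: 145, 480, 335, 660 → max 660
Option 5 regrets: 0, 670, 770, 865 → max 865
Smallest max regret = 370 → Option 1.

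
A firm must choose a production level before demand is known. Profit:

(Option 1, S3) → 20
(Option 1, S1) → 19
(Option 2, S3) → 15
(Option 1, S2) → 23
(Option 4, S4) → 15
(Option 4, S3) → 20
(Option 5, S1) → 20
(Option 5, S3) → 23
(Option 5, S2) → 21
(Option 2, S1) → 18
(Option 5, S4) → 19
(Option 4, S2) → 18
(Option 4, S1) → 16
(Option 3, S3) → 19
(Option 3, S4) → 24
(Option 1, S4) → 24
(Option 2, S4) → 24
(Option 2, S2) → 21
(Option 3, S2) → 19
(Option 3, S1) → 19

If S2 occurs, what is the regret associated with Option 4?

5

Best payoff under S2 is 23.
Regret = 23 − 18 = 5.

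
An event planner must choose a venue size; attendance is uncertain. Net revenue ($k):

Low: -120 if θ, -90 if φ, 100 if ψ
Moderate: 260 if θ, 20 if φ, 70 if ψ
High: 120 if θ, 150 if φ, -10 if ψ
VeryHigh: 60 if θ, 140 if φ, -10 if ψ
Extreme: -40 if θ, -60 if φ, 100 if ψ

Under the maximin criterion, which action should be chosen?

Moderate

Row minima: Low=-120, Moderate=20, High=-10, VeryHigh=-10, Extreme=-60
Best worst-case = 20 → Moderate.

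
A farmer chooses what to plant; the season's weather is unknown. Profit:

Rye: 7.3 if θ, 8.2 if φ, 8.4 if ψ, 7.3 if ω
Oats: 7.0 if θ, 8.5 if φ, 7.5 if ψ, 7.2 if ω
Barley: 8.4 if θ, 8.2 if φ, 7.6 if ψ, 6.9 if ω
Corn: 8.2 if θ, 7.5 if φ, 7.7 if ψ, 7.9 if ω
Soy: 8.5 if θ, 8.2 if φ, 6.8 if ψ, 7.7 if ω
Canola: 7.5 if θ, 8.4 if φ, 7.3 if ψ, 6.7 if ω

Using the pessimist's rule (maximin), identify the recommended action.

Corn

Row minima: Rye=7.3, Oats=7.0, Barley=6.9, Corn=7.5, Soy=6.8, Canola=6.7
Best worst-case = 7.5 → Corn.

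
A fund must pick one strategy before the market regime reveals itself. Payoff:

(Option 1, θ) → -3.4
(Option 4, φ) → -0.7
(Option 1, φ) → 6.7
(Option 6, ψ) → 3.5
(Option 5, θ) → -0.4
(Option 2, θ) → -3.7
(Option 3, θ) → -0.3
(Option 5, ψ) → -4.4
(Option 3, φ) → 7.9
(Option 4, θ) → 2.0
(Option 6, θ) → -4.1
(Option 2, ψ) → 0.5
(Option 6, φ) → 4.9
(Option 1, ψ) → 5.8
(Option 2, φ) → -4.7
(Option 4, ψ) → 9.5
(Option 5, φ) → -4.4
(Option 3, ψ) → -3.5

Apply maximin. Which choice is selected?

Option 4

Row minima: Option 1=-3.4, Option 2=-4.7, Option 3=-3.5, Option 4=-0.7, Option 5=-4.4, Option 6=-4.1
Best worst-case = -0.7 → Option 4.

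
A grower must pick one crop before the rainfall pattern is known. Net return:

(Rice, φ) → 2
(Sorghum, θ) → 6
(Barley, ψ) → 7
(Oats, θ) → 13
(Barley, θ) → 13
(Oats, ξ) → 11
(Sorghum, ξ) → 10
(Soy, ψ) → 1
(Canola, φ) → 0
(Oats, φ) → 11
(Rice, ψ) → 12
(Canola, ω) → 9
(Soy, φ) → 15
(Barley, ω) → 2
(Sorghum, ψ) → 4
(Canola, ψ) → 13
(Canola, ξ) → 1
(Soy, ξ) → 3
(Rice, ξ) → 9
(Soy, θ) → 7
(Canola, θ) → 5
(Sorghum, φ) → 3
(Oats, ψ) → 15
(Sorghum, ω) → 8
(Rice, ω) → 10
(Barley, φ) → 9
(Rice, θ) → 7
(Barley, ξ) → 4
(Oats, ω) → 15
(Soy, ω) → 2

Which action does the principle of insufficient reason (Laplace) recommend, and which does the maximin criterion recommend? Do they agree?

Row averages: Rice=8, Canola=5.6, Sorghum=6.2, Oats=13, Soy=5.6, Barley=7
Highest average = 13 → Oats.
Row minima: Rice=2, Canola=0, Sorghum=3, Oats=11, Soy=1, Barley=2
Best worst-case = 11 → Oats.

laplace → Oats; maximin → Oats (agree)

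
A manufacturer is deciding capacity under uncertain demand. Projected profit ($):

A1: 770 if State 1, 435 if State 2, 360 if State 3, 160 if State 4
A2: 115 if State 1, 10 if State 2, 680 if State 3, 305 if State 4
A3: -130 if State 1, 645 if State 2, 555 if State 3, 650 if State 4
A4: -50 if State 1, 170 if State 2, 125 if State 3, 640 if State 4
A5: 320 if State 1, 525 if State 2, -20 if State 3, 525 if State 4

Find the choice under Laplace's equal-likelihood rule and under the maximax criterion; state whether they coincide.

laplace → A1; maximax → A1 (agree)

Row averages: A1=431.25, A2=277.5, A3=430, A4=221.25, A5=337.5
Highest average = 431.25 → A1.
Row maxima: A1=770, A2=680, A3=650, A4=640, A5=525
Best best-case = 770 → A1.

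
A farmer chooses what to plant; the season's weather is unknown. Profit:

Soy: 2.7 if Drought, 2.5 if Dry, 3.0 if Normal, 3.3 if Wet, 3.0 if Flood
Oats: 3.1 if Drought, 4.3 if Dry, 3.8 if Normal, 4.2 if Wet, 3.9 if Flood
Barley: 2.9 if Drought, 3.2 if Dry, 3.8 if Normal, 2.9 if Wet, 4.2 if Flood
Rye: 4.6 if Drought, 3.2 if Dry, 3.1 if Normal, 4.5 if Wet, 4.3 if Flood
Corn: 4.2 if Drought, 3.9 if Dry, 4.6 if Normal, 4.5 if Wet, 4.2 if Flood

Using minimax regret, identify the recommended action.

Column bests: Drought=4.6, Dry=4.3, Normal=4.6, Wet=4.5, Flood=4.3.
Soy regrets: 1.9, 1.8, 1.6, 1.2, 1.3 → max 1.9
Oats regrets: 1.5, 0.0, 0.8, 0.3, 0.4 → max 1.5
Barley regrets: 1.7, 1.1, 0.8, 1.6, 0.1 → max 1.7
Rye regrets: 0.0, 1.1, 1.5, 0.0, 0.0 → max 1.5
Corn regrets: 0.4, 0.4, 0.0, 0.0, 0.1 → max 0.4
Smallest max regret = 0.4 → Corn.

Corn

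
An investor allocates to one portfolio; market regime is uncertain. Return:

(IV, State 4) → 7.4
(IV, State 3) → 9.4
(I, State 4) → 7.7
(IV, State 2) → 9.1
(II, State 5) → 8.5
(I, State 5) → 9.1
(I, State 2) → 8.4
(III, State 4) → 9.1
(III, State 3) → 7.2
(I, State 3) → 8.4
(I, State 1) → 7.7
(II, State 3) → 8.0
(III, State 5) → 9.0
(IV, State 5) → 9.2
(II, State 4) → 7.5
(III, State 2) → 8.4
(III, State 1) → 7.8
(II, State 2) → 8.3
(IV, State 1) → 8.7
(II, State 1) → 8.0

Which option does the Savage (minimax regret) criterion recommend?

Column bests: State 1=8.7, State 2=9.1, State 3=9.4, State 4=9.1, State 5=9.2.
I regrets: 1.0, 0.7, 1.0, 1.4, 0.1 → max 1.4
II regrets: 0.7, 0.8, 1.4, 1.6, 0.7 → max 1.6
III regrets: 0.9, 0.7, 2.2, 0.0, 0.2 → max 2.2
IV regrets: 0.0, 0.0, 0.0, 1.7, 0.0 → max 1.7
Smallest max regret = 1.4 → I.

I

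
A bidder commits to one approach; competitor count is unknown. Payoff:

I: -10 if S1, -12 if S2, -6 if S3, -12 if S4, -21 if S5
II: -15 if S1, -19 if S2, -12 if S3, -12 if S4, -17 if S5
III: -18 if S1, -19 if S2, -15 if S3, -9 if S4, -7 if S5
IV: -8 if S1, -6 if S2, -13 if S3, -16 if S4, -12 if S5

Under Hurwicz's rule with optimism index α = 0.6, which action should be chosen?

I: 0.6·(-6) + 0.4·(-21) = -12
II: 0.6·(-12) + 0.4·(-19) = -14.8
III: 0.6·(-7) + 0.4·(-19) = -11.8
IV: 0.6·(-6) + 0.4·(-16) = -10
Highest Hurwicz score = -10 → IV.

IV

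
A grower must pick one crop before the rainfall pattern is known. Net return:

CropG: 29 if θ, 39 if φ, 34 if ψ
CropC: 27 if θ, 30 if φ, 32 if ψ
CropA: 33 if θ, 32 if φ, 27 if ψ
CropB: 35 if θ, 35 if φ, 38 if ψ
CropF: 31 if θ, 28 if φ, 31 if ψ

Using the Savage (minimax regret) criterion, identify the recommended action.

Column bests: θ=35, φ=39, ψ=38.
CropG regrets: 6, 0, 4 → max 6
CropC regrets: 8, 9, 6 → max 9
CropA regrets: 2, 7, 11 → max 11
CropB regrets: 0, 4, 0 → max 4
CropF regrets: 4, 11, 7 → max 11
Smallest max regret = 4 → CropB.

CropB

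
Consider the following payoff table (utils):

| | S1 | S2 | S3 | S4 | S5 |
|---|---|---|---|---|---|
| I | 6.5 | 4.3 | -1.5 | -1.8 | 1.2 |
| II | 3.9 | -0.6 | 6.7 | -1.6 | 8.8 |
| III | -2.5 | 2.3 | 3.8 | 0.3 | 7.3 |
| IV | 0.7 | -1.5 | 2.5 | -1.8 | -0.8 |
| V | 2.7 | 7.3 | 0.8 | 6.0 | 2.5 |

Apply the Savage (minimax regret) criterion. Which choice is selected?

V

Column bests: S1=6.5, S2=7.3, S3=6.7, S4=6.0, S5=8.8.
I regrets: 0.0, 3.0, 8.2, 7.8, 7.6 → max 8.2
II regrets: 2.6, 7.9, 0.0, 7.6, 0.0 → max 7.9
III regrets: 9.0, 5.0, 2.9, 5.7, 1.5 → max 9.0
IV regrets: 5.8, 8.8, 4.2, 7.8, 9.6 → max 9.6
V regrets: 3.8, 0.0, 5.9, 0.0, 6.3 → max 6.3
Smallest max regret = 6.3 → V.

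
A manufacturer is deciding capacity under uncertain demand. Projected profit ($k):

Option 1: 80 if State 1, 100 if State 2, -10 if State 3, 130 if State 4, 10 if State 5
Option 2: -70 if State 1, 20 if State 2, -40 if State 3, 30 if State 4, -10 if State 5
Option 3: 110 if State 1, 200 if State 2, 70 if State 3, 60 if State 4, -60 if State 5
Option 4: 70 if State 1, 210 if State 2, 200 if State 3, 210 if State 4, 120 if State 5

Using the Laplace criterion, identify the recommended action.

Option 4

Row averages: Option 1=62, Option 2=-14, Option 3=76, Option 4=162
Highest average = 162 → Option 4.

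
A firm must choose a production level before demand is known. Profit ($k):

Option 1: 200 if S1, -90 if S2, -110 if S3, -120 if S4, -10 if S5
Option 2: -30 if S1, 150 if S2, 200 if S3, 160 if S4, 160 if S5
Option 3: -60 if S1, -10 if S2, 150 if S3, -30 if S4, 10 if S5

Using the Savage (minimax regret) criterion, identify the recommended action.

Column bests: S1=200, S2=150, S3=200, S4=160, S5=160.
Option 1 regrets: 0, 240, 310, 280, 170 → max 310
Option 2 regrets: 230, 0, 0, 0, 0 → max 230
Option 3 regrets: 260, 160, 50, 190, 150 → max 260
Smallest max regret = 230 → Option 2.

Option 2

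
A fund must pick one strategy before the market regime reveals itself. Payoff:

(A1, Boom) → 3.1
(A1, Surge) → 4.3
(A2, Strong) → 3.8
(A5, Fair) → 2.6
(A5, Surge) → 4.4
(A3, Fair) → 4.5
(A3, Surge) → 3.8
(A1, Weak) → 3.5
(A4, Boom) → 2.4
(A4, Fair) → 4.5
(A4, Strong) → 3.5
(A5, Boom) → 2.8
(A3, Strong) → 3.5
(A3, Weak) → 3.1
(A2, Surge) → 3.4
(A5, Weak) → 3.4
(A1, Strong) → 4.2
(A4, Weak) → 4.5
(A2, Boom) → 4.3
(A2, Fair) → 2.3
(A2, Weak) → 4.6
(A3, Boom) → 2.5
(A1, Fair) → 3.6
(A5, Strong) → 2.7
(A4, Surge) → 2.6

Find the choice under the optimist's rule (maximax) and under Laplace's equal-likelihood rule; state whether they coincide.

Row maxima: A1=4.3, A2=4.6, A3=4.5, A4=4.5, A5=4.4
Best best-case = 4.6 → A2.
Row averages: A1=3.74, A2=3.68, A3=3.48, A4=3.5, A5=3.18
Highest average = 3.74 → A1.

maximax → A2; laplace → A1 (disagree)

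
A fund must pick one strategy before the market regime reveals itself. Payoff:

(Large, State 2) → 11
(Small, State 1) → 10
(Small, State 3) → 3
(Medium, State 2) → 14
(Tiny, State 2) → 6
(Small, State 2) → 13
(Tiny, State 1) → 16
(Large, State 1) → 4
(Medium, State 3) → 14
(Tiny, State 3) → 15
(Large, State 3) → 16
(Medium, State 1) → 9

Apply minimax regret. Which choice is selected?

Medium

Column bests: State 1=16, State 2=14, State 3=16.
Tiny regrets: 0, 8, 1 → max 8
Small regrets: 6, 1, 13 → max 13
Medium regrets: 7, 0, 2 → max 7
Large regrets: 12, 3, 0 → max 12
Smallest max regret = 7 → Medium.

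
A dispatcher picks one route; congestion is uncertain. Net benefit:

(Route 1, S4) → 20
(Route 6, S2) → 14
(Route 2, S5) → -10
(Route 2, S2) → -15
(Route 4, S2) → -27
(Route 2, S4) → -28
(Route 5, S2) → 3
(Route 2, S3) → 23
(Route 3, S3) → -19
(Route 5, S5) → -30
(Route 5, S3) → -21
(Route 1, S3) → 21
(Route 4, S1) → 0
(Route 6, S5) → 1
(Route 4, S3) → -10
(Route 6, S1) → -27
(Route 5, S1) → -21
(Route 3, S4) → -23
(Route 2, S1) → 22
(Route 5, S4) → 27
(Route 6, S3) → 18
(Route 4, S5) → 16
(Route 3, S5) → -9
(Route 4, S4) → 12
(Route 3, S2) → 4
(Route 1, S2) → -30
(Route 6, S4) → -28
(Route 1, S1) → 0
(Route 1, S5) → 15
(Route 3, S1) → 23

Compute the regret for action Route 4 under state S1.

Best payoff under S1 is 23.
Regret = 23 − 0 = 23.

23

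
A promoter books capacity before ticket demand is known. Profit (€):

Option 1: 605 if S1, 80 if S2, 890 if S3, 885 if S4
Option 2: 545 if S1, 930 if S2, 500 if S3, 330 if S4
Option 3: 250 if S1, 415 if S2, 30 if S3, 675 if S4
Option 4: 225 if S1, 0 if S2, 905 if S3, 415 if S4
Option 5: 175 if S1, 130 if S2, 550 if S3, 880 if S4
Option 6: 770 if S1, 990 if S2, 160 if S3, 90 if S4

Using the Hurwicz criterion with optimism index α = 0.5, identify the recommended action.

Option 2

Option 1: 0.5·890 + 0.5·80 = 485
Option 2: 0.5·930 + 0.5·330 = 630
Option 3: 0.5·675 + 0.5·30 = 352.5
Option 4: 0.5·905 + 0.5·0 = 452.5
Option 5: 0.5·880 + 0.5·130 = 505
Option 6: 0.5·990 + 0.5·90 = 540
Highest Hurwicz score = 630 → Option 2.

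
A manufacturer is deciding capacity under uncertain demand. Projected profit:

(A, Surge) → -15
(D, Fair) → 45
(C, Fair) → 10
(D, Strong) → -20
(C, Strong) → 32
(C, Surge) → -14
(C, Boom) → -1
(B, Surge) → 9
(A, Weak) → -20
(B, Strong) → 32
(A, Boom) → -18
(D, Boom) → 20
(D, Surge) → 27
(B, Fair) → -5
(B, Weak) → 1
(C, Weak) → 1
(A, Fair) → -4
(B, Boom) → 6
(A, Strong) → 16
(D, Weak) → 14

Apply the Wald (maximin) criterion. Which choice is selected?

Row minima: A=-20, B=-5, C=-14, D=-20
Best worst-case = -5 → B.

B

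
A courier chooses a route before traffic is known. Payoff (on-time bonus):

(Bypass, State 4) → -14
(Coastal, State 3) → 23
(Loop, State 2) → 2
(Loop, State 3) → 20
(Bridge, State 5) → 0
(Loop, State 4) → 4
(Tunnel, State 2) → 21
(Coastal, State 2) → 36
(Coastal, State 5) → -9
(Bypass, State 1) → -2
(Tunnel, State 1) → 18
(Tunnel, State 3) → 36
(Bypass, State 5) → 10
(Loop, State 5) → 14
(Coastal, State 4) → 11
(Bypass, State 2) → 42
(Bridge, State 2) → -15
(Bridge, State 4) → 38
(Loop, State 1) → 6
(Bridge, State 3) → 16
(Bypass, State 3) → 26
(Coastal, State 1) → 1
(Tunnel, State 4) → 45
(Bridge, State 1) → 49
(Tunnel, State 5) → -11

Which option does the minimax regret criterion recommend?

Column bests: State 1=49, State 2=42, State 3=36, State 4=45, State 5=14.
Tunnel regrets: 31, 21, 0, 0, 25 → max 31
Bypass regrets: 51, 0, 10, 59, 4 → max 59
Coastal regrets: 48, 6, 13, 34, 23 → max 48
Loop regrets: 43, 40, 16, 41, 0 → max 43
Bridge regrets: 0, 57, 20, 7, 14 → max 57
Smallest max regret = 31 → Tunnel.

Tunnel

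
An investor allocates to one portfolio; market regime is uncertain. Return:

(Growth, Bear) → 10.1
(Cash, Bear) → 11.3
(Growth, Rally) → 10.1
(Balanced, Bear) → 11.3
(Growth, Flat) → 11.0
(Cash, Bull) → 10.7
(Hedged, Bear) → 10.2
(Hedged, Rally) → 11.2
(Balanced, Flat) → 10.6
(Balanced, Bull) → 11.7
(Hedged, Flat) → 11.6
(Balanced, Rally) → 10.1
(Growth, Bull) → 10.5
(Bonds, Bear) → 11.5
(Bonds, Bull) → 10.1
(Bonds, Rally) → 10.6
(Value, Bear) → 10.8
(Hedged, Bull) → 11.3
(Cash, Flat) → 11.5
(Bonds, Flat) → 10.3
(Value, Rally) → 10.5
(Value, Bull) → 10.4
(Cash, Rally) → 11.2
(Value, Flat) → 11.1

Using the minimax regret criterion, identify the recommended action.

Column bests: Bear=11.5, Flat=11.6, Bull=11.7, Rally=11.2.
Hedged regrets: 1.3, 0.0, 0.4, 0.0 → max 1.3
Value regrets: 0.7, 0.5, 1.3, 0.7 → max 1.3
Balanced regrets: 0.2, 1.0, 0.0, 1.1 → max 1.1
Growth regrets: 1.4, 0.6, 1.2, 1.1 → max 1.4
Cash regrets: 0.2, 0.1, 1.0, 0.0 → max 1.0
Bonds regrets: 0.0, 1.3, 1.6, 0.6 → max 1.6
Smallest max regret = 1.0 → Cash.

Cash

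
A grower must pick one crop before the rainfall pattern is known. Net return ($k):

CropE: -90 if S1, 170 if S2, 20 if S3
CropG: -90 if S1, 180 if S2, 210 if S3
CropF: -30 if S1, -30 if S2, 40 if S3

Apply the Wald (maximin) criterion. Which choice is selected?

CropF

Row minima: CropE=-90, CropG=-90, CropF=-30
Best worst-case = -30 → CropF.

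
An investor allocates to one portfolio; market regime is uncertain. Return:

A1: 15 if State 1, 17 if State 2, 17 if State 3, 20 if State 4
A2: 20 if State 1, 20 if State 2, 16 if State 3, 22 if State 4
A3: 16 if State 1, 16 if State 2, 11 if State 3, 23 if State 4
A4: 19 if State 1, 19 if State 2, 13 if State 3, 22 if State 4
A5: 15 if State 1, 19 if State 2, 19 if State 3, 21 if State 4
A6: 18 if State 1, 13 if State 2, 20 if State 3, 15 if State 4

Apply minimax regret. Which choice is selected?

A2

Column bests: State 1=20, State 2=20, State 3=20, State 4=23.
A1 regrets: 5, 3, 3, 3 → max 5
A2 regrets: 0, 0, 4, 1 → max 4
A3 regrets: 4, 4, 9, 0 → max 9
A4 regrets: 1, 1, 7, 1 → max 7
A5 regrets: 5, 1, 1, 2 → max 5
A6 regrets: 2, 7, 0, 8 → max 8
Smallest max regret = 4 → A2.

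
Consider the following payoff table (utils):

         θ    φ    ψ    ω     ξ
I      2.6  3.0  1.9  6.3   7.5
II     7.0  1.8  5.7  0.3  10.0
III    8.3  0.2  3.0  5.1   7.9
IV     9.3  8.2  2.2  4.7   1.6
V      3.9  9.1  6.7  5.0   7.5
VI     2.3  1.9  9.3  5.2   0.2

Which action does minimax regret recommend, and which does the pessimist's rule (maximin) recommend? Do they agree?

minimax regret → V; maximin → V (agree)

Column bests: θ=9.3, φ=9.1, ψ=9.3, ω=6.3, ξ=10.0.
I regrets: 6.7, 6.1, 7.4, 0.0, 2.5 → max 7.4
II regrets: 2.3, 7.3, 3.6, 6.0, 0.0 → max 7.3
III regrets: 1.0, 8.9, 6.3, 1.2, 2.1 → max 8.9
IV regrets: 0.0, 0.9, 7.1, 1.6, 8.4 → max 8.4
V regrets: 5.4, 0.0, 2.6, 1.3, 2.5 → max 5.4
VI regrets: 7.0, 7.2, 0.0, 1.1, 9.8 → max 9.8
Smallest max regret = 5.4 → V.
Row minima: I=1.9, II=0.3, III=0.2, IV=1.6, V=3.9, VI=0.2
Best worst-case = 3.9 → V.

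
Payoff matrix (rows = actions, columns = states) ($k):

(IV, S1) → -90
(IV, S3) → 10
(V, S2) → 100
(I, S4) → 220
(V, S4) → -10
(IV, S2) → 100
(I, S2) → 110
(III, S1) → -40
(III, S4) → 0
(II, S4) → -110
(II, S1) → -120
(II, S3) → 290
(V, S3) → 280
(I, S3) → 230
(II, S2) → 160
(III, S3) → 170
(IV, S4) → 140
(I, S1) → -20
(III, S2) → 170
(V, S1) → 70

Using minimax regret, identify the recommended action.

I

Column bests: S1=70, S2=170, S3=290, S4=220.
I regrets: 90, 60, 60, 0 → max 90
II regrets: 190, 10, 0, 330 → max 330
III regrets: 110, 0, 120, 220 → max 220
IV regrets: 160, 70, 280, 80 → max 280
V regrets: 0, 70, 10, 230 → max 230
Smallest max regret = 90 → I.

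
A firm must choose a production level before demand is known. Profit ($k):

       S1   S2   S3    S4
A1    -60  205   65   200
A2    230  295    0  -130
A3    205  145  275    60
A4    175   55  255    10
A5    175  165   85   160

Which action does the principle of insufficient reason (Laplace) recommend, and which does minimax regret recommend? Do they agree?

Row averages: A1=102.5, A2=98.75, A3=171.25, A4=123.75, A5=146.25
Highest average = 171.25 → A3.
Column bests: S1=230, S2=295, S3=275, S4=200.
A1 regrets: 290, 90, 210, 0 → max 290
A2 regrets: 0, 0, 275, 330 → max 330
A3 regrets: 25, 150, 0, 140 → max 150
A4 regrets: 55, 240, 20, 190 → max 240
A5 regrets: 55, 130, 190, 40 → max 190
Smallest max regret = 150 → A3.

laplace → A3; minimax regret → A3 (agree)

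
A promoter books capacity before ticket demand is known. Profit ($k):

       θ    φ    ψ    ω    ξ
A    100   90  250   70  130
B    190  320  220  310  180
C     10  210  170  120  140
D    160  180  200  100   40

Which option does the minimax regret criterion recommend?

Column bests: θ=190, φ=320, ψ=250, ω=310, ξ=180.
A regrets: 90, 230, 0, 240, 50 → max 240
B regrets: 0, 0, 30, 0, 0 → max 30
C regrets: 180, 110, 80, 190, 40 → max 190
D regrets: 30, 140, 50, 210, 140 → max 210
Smallest max regret = 30 → B.

B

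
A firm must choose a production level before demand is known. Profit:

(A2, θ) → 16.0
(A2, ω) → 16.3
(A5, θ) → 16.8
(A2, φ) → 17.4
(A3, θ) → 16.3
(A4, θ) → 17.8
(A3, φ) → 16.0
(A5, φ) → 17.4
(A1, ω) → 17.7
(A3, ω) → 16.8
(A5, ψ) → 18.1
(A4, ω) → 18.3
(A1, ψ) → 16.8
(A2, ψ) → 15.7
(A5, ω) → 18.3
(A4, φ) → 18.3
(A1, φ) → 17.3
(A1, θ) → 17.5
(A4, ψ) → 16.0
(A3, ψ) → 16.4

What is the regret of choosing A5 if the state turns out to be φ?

0.9

Best payoff under φ is 18.3.
Regret = 18.3 − 17.4 = 0.9.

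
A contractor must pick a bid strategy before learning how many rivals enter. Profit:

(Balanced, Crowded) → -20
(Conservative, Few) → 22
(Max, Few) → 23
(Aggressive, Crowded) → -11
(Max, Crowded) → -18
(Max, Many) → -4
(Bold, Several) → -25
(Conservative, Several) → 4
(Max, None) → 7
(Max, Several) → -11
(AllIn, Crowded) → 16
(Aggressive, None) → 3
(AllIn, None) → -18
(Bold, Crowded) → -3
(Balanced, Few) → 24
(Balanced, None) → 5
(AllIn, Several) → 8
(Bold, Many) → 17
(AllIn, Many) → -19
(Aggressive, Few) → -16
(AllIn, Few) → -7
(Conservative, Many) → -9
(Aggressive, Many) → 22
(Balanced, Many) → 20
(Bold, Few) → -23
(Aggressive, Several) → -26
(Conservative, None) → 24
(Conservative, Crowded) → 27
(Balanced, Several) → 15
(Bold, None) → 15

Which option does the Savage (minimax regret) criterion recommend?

Column bests: None=24, Few=24, Several=15, Many=22, Crowded=27.
Conservative regrets: 0, 2, 11, 31, 0 → max 31
Balanced regrets: 19, 0, 0, 2, 47 → max 47
Aggressive regrets: 21, 40, 41, 0, 38 → max 41
Bold regrets: 9, 47, 40, 5, 30 → max 47
AllIn regrets: 42, 31, 7, 41, 11 → max 42
Max regrets: 17, 1, 26, 26, 45 → max 45
Smallest max regret = 31 → Conservative.

Conservative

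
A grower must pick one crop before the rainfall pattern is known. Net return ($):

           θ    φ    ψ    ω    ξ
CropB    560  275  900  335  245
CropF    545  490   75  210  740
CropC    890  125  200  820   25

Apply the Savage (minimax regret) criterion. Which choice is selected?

Column bests: θ=890, φ=490, ψ=900, ω=820, ξ=740.
CropB regrets: 330, 215, 0, 485, 495 → max 495
CropF regrets: 345, 0, 825, 610, 0 → max 825
CropC regrets: 0, 365, 700, 0, 715 → max 715
Smallest max regret = 495 → CropB.

CropB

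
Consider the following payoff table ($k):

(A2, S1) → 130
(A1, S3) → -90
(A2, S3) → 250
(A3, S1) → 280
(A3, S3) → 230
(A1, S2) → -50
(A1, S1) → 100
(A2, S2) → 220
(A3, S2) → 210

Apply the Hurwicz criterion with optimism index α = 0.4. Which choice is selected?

A1: 0.4·100 + 0.6·(-90) = -14
A2: 0.4·250 + 0.6·130 = 178
A3: 0.4·280 + 0.6·210 = 238
Highest Hurwicz score = 238 → A3.

A3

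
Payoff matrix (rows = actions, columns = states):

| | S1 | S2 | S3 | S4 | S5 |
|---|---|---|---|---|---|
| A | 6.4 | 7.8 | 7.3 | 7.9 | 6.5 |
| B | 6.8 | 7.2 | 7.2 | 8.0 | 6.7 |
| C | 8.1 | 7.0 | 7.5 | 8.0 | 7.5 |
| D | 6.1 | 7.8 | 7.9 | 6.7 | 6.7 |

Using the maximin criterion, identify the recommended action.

C

Row minima: A=6.4, B=6.7, C=7.0, D=6.1
Best worst-case = 7.0 → C.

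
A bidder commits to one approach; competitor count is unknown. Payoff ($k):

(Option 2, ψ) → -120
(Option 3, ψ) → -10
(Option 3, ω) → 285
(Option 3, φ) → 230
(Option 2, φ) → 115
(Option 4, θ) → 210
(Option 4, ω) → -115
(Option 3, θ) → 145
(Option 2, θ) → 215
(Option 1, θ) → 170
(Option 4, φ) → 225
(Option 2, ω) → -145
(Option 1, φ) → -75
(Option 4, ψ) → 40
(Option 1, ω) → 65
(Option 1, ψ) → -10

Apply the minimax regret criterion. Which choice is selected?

Option 3

Column bests: θ=215, φ=230, ψ=40, ω=285.
Option 1 regrets: 45, 305, 50, 220 → max 305
Option 2 regrets: 0, 115, 160, 430 → max 430
Option 3 regrets: 70, 0, 50, 0 → max 70
Option 4 regrets: 5, 5, 0, 400 → max 400
Smallest max regret = 70 → Option 3.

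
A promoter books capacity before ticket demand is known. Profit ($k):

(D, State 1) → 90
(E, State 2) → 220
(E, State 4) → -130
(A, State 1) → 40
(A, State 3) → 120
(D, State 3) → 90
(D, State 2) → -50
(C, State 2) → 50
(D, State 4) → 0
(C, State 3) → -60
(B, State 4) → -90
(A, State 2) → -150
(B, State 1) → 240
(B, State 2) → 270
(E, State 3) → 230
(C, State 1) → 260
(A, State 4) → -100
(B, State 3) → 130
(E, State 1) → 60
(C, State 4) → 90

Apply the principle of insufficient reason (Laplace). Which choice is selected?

Row averages: A=-22.5, B=137.5, C=85, D=32.5, E=95
Highest average = 137.5 → B.

B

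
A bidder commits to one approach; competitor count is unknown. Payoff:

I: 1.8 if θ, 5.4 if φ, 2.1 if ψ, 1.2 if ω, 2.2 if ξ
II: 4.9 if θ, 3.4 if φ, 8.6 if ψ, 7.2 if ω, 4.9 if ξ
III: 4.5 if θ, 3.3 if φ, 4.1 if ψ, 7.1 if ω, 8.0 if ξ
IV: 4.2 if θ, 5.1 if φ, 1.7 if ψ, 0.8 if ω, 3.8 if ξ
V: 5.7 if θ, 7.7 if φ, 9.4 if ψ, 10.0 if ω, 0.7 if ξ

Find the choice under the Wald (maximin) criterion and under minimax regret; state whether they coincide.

Row minima: I=1.2, II=3.4, III=3.3, IV=0.8, V=0.7
Best worst-case = 3.4 → II.
Column bests: θ=5.7, φ=7.7, ψ=9.4, ω=10.0, ξ=8.0.
I regrets: 3.9, 2.3, 7.3, 8.8, 5.8 → max 8.8
II regrets: 0.8, 4.3, 0.8, 2.8, 3.1 → max 4.3
III regrets: 1.2, 4.4, 5.3, 2.9, 0.0 → max 5.3
IV regrets: 1.5, 2.6, 7.7, 9.2, 4.2 → max 9.2
V regrets: 0.0, 0.0, 0.0, 0.0, 7.3 → max 7.3
Smallest max regret = 4.3 → II.

maximin → II; minimax regret → II (agree)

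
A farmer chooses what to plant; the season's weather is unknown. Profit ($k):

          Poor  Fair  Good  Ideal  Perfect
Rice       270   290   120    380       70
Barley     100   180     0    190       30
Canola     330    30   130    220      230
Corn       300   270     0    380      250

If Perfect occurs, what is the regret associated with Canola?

20

Best payoff under Perfect is 250.
Regret = 250 − 230 = 20.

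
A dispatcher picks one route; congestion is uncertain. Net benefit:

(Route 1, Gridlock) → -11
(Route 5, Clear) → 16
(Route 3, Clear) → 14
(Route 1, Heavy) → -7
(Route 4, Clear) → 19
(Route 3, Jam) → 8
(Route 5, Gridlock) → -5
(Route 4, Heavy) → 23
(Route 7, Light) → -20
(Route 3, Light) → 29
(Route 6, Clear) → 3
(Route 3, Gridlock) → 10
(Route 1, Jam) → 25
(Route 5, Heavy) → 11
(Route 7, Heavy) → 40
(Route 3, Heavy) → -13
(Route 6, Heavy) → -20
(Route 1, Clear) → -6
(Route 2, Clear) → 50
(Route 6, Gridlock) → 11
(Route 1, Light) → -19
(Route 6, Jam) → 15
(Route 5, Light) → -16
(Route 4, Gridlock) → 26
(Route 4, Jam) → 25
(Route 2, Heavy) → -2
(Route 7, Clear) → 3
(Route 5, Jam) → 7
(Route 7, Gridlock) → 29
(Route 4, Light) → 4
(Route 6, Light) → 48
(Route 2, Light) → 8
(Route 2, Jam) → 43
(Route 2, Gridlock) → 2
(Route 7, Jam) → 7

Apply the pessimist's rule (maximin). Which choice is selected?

Route 4

Row minima: Route 1=-19, Route 2=-2, Route 3=-13, Route 4=4, Route 5=-16, Route 6=-20, Route 7=-20
Best worst-case = 4 → Route 4.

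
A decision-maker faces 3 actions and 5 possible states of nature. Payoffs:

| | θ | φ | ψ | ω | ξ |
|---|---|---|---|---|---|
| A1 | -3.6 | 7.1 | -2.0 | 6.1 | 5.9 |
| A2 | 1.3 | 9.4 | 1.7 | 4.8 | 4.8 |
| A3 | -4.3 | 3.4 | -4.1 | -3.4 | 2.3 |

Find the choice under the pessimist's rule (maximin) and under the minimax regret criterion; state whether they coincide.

maximin → A2; minimax regret → A2 (agree)

Row minima: A1=-3.6, A2=1.3, A3=-4.3
Best worst-case = 1.3 → A2.
Column bests: θ=1.3, φ=9.4, ψ=1.7, ω=6.1, ξ=5.9.
A1 regrets: 4.9, 2.3, 3.7, 0.0, 0.0 → max 4.9
A2 regrets: 0.0, 0.0, 0.0, 1.3, 1.1 → max 1.3
A3 regrets: 5.6, 6.0, 5.8, 9.5, 3.6 → max 9.5
Smallest max regret = 1.3 → A2.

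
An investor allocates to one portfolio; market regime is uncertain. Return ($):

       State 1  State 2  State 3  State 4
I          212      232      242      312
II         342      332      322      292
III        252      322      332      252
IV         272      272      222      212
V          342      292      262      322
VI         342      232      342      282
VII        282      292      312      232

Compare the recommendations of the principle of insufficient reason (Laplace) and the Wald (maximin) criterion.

laplace → II; maximin → II (agree)

Row averages: I=249.5, II=322, III=289.5, IV=244.5, V=304.5, VI=299.5, VII=279.5
Highest average = 322 → II.
Row minima: I=212, II=292, III=252, IV=212, V=262, VI=232, VII=232
Best worst-case = 292 → II.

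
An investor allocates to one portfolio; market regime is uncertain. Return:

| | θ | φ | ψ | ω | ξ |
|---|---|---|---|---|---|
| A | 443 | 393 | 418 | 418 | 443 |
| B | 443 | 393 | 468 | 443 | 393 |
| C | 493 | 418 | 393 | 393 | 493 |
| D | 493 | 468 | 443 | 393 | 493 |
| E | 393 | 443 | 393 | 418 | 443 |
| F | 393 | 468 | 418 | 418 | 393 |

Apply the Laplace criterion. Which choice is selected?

Row averages: A=423, B=428, C=438, D=458, E=418, F=418
Highest average = 458 → D.

D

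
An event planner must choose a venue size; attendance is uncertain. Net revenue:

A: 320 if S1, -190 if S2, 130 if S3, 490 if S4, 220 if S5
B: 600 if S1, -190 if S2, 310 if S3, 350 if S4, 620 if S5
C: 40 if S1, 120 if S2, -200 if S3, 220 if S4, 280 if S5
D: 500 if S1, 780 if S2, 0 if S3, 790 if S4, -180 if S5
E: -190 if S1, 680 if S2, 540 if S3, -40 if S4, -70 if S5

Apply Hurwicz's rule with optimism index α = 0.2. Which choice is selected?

A: 0.2·490 + 0.8·(-190) = -54
B: 0.2·620 + 0.8·(-190) = -28
C: 0.2·280 + 0.8·(-200) = -104
D: 0.2·790 + 0.8·(-180) = 14
E: 0.2·680 + 0.8·(-190) = -16
Highest Hurwicz score = 14 → D.

D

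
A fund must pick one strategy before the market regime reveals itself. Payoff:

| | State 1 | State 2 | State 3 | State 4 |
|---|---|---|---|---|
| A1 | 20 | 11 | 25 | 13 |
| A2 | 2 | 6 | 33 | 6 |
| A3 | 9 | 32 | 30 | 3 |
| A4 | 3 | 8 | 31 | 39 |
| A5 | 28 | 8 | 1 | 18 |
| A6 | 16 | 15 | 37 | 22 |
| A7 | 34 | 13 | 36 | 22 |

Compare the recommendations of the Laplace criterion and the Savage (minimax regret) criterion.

Row averages: A1=17.25, A2=11.75, A3=18.5, A4=20.25, A5=13.75, A6=22.5, A7=26.25
Highest average = 26.25 → A7.
Column bests: State 1=34, State 2=32, State 3=37, State 4=39.
A1 regrets: 14, 21, 12, 26 → max 26
A2 regrets: 32, 26, 4, 33 → max 33
A3 regrets: 25, 0, 7, 36 → max 36
A4 regrets: 31, 24, 6, 0 → max 31
A5 regrets: 6, 24, 36, 21 → max 36
A6 regrets: 18, 17, 0, 17 → max 18
A7 regrets: 0, 19, 1, 17 → max 19
Smallest max regret = 18 → A6.

laplace → A7; minimax regret → A6 (disagree)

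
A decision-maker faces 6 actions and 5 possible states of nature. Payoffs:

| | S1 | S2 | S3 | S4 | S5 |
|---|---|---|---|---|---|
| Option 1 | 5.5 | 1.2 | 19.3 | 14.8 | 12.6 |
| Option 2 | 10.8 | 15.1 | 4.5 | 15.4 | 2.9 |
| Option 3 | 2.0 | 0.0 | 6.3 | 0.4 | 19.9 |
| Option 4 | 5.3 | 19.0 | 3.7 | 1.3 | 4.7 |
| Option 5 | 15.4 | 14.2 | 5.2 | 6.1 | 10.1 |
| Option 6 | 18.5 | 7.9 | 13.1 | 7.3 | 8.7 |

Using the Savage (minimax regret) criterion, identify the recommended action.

Option 6

Column bests: S1=18.5, S2=19.0, S3=19.3, S4=15.4, S5=19.9.
Option 1 regrets: 13.0, 17.8, 0.0, 0.6, 7.3 → max 17.8
Option 2 regrets: 7.7, 3.9, 14.8, 0.0, 17.0 → max 17.0
Option 3 regrets: 16.5, 19.0, 13.0, 15.0, 0.0 → max 19.0
Option 4 regrets: 13.2, 0.0, 15.6, 14.1, 15.2 → max 15.6
Option 5 regrets: 3.1, 4.8, 14.1, 9.3, 9.8 → max 14.1
Option 6 regrets: 0.0, 11.1, 6.2, 8.1, 11.2 → max 11.2
Smallest max regret = 11.2 → Option 6.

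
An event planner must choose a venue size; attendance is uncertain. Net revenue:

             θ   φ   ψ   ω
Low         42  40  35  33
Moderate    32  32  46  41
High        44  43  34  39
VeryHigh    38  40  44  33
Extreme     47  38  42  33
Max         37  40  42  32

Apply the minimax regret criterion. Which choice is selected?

Extreme

Column bests: θ=47, φ=43, ψ=46, ω=41.
Low regrets: 5, 3, 11, 8 → max 11
Moderate regrets: 15, 11, 0, 0 → max 15
High regrets: 3, 0, 12, 2 → max 12
VeryHigh regrets: 9, 3, 2, 8 → max 9
Extreme regrets: 0, 5, 4, 8 → max 8
Max regrets: 10, 3, 4, 9 → max 10
Smallest max regret = 8 → Extreme.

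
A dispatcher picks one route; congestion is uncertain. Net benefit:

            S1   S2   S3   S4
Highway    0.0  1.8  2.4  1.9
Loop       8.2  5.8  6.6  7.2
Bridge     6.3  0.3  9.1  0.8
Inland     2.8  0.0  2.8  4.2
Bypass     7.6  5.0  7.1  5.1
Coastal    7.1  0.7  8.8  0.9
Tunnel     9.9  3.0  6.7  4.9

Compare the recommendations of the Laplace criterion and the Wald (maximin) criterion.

laplace → Loop; maximin → Loop (agree)

Row averages: Highway=1.525, Loop=6.95, Bridge=4.125, Inland=2.45, Bypass=6.2, Coastal=4.375, Tunnel=6.125
Highest average = 6.95 → Loop.
Row minima: Highway=0.0, Loop=5.8, Bridge=0.3, Inland=0.0, Bypass=5.0, Coastal=0.7, Tunnel=3.0
Best worst-case = 5.8 → Loop.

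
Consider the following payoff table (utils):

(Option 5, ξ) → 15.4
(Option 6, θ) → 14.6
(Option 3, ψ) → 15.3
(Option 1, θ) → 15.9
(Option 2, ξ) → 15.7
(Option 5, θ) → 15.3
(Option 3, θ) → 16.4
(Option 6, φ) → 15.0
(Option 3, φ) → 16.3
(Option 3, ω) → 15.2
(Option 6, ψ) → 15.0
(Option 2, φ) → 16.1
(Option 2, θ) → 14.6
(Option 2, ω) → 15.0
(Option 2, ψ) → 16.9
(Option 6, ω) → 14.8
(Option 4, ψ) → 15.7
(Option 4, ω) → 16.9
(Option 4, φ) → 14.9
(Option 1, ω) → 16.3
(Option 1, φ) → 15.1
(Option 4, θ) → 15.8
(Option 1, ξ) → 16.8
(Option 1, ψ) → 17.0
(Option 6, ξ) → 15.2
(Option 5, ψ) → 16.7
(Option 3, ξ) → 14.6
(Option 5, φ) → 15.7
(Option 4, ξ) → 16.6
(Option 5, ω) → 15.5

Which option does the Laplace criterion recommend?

Row averages: Option 1=16.22, Option 2=15.66, Option 3=15.56, Option 4=15.98, Option 5=15.72, Option 6=14.92
Highest average = 16.22 → Option 1.

Option 1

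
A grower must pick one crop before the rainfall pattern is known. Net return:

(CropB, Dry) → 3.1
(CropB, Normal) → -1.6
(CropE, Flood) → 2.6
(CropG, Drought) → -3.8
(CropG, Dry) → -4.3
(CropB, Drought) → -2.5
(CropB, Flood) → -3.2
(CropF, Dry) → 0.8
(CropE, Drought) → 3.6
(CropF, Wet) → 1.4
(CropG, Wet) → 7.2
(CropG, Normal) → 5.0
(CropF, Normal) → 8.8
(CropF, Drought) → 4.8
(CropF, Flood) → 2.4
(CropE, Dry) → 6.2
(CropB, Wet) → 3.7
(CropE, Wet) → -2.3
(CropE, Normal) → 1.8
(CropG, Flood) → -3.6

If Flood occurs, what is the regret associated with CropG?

6.2

Best payoff under Flood is 2.6.
Regret = 2.6 − (-3.6) = 6.2.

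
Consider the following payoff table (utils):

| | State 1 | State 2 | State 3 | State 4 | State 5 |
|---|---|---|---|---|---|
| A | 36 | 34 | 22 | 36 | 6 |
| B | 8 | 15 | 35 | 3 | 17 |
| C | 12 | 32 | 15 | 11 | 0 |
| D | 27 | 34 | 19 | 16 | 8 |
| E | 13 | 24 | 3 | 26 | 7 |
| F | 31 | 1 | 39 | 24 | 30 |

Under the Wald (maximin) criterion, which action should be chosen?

Row minima: A=6, B=3, C=0, D=8, E=3, F=1
Best worst-case = 8 → D.

D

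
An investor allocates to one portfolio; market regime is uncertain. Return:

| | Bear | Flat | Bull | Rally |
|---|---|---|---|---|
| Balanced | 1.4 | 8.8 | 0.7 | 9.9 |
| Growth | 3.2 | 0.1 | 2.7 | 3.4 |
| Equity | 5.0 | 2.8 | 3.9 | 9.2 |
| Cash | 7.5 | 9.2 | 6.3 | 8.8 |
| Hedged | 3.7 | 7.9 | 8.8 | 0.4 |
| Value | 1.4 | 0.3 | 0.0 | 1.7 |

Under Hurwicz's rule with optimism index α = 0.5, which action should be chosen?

Balanced: 0.5·9.9 + 0.5·0.7 = 5.3
Growth: 0.5·3.4 + 0.5·0.1 = 1.75
Equity: 0.5·9.2 + 0.5·2.8 = 6
Cash: 0.5·9.2 + 0.5·6.3 = 7.75
Hedged: 0.5·8.8 + 0.5·0.4 = 4.6
Value: 0.5·1.7 + 0.5·0.0 = 0.85
Highest Hurwicz score = 7.75 → Cash.

Cash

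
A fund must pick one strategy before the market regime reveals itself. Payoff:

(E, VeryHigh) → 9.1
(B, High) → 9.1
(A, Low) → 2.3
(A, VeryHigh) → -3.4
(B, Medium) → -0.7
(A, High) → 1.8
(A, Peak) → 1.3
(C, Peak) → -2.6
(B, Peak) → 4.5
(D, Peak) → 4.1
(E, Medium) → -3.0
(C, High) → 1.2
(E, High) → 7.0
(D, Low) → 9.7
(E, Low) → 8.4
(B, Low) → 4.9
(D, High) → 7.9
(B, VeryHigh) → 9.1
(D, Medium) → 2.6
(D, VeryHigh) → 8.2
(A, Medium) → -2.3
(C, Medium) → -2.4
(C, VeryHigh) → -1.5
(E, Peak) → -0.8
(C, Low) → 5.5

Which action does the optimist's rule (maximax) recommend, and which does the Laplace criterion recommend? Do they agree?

maximax → D; laplace → D (agree)

Row maxima: A=2.3, B=9.1, C=5.5, D=9.7, E=9.1
Best best-case = 9.7 → D.
Row averages: A=-0.06, B=5.38, C=0.04, D=6.5, E=4.14
Highest average = 6.5 → D.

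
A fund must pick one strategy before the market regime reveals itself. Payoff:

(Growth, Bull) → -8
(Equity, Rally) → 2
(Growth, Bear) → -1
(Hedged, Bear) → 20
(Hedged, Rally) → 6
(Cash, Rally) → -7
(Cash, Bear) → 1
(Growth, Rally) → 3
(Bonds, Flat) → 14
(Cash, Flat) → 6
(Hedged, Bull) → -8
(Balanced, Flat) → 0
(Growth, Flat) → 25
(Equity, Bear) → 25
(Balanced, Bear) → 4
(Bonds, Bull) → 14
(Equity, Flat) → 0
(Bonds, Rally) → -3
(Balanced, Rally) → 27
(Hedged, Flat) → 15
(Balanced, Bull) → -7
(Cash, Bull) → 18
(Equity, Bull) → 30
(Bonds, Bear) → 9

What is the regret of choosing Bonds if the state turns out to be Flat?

11

Best payoff under Flat is 25.
Regret = 25 − 14 = 11.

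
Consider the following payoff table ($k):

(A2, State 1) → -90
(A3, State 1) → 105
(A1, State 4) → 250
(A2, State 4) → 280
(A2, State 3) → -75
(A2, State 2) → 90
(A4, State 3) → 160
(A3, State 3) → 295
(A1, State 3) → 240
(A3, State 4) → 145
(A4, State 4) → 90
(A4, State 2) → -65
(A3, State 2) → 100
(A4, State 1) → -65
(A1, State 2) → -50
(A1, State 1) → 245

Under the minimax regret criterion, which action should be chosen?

A3

Column bests: State 1=245, State 2=100, State 3=295, State 4=280.
A1 regrets: 0, 150, 55, 30 → max 150
A2 regrets: 335, 10, 370, 0 → max 370
A3 regrets: 140, 0, 0, 135 → max 140
A4 regrets: 310, 165, 135, 190 → max 310
Smallest max regret = 140 → A3.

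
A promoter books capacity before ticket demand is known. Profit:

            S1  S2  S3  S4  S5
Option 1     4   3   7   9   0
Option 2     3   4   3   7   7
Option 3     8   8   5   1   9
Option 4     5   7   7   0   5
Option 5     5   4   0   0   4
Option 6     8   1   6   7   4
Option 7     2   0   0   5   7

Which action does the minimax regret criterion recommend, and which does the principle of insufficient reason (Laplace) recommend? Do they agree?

Column bests: S1=8, S2=8, S3=7, S4=9, S5=9.
Option 1 regrets: 4, 5, 0, 0, 9 → max 9
Option 2 regrets: 5, 4, 4, 2, 2 → max 5
Option 3 regrets: 0, 0, 2, 8, 0 → max 8
Option 4 regrets: 3, 1, 0, 9, 4 → max 9
Option 5 regrets: 3, 4, 7, 9, 5 → max 9
Option 6 regrets: 0, 7, 1, 2, 5 → max 7
Option 7 regrets: 6, 8, 7, 4, 2 → max 8
Smallest max regret = 5 → Option 2.
Row averages: Option 1=4.6, Option 2=4.8, Option 3=6.2, Option 4=4.8, Option 5=2.6, Option 6=5.2, Option 7=2.8
Highest average = 6.2 → Option 3.

minimax regret → Option 2; laplace → Option 3 (disagree)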